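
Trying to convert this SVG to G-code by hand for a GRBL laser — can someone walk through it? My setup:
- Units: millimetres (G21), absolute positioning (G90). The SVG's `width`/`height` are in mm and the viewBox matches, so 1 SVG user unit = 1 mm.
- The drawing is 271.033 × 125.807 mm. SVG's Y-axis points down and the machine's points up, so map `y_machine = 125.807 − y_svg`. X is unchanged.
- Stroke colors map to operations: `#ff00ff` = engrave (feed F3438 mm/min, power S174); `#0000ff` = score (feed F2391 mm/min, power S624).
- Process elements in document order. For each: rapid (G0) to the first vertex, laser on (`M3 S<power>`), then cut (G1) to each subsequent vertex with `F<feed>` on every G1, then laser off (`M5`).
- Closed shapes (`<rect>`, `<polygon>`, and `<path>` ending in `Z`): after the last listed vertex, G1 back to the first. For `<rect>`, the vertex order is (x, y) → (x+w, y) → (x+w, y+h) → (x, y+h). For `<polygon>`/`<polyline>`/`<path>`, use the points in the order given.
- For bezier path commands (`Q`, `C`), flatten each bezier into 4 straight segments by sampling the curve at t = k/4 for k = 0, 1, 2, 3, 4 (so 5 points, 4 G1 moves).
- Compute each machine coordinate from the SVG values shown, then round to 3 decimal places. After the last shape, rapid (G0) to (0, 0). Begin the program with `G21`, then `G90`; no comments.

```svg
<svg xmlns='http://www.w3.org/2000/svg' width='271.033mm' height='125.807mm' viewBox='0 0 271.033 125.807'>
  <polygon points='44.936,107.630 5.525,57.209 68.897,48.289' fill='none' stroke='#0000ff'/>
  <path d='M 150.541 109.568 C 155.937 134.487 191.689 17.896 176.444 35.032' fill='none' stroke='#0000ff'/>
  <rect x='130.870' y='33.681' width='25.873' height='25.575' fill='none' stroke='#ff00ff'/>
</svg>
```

G21
G90
G0 X44.936 Y18.177
M3 S624
G1 X5.525 Y68.598 F2391
G1 X68.897 Y77.518 F2391
G1 X44.936 Y18.177 F2391
M5
G0 X150.541 Y16.239
M3 S624
G1 X159.009 Y19.782 F2391
G1 X171.233 Y50.588 F2391
G1 X179.587 Y82.854 F2391
G1 X176.444 Y90.775 F2391
M5
G0 X130.870 Y92.126
M3 S174
G1 X156.743 Y92.126 F3438
G1 X156.743 Y66.551 F3438
G1 X130.870 Y66.551 F3438
G1 X130.870 Y92.126 F3438
M5
G0 X0.000 Y0.000

1 u = 1 mm; y_m = 125.807 − y.

[1] `<polygon>` regular polygon, #0000ff→score S624 F2391: (44.936,18.177) → (5.525,68.598) → (68.897,77.518) → (44.936,18.177) (closed)

[2] `<path>` cubic bezier, #0000ff→score S624 F2391: (150.541,16.239) → (159.009,19.782) → (171.233,50.588) → (179.587,82.854) → (176.444,90.775)

[3] `<rect>` rectangle, #ff00ff→engrave S174 F3438: (130.870,92.126) → (156.743,92.126) → (156.743,66.551) → (130.870,66.551) → (130.870,92.126) (closed)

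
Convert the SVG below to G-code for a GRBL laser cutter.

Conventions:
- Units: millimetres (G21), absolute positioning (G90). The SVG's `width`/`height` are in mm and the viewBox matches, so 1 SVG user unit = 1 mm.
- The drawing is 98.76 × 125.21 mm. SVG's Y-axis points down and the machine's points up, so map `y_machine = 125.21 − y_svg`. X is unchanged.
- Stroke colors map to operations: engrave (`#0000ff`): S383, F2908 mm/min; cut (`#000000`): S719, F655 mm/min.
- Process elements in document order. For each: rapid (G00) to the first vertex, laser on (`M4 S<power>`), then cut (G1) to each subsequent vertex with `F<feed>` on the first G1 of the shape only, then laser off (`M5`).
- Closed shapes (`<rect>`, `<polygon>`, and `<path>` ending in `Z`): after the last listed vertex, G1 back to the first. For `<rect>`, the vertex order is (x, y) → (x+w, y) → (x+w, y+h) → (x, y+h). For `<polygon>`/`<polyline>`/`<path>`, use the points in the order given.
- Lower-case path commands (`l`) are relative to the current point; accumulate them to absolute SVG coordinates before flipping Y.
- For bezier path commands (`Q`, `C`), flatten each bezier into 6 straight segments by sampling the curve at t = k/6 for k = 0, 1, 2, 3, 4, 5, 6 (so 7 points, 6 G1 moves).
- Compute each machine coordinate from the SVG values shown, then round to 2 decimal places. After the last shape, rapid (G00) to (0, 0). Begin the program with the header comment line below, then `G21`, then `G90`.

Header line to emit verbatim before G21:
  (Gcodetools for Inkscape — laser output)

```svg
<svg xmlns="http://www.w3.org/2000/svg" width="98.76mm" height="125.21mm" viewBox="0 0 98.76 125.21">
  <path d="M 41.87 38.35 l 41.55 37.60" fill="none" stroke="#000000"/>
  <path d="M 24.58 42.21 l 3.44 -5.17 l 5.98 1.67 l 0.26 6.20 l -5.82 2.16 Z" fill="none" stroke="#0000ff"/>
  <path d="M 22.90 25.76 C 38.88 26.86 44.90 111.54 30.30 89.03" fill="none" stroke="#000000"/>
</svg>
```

Since the viewBox matches the mm dimensions, user units are millimetres directly. The only transform is the Y-flip y_m = 125.21 − y_svg.

Shape 1 is a line segment drawn with `<path>`. Its stroke #000000 means cut at S719, F655. After flipping Y the toolpath is (41.87,86.86) → (83.42,49.26).

Shape 2 is a regular polygon drawn with `<path>`. Its stroke #0000ff means engrave at S383, F2908. After flipping Y the toolpath is (24.58,83.00) → (28.02,88.17) → (34.00,86.50) → (34.26,80.30) → (28.44,78.14) → (24.58,83.00), returning to the start.

Shape 3 is a cubic bezier drawn with `<path>`. Its stroke #000000 means cut at S719, F655. After flipping Y the toolpath is (22.90,99.45) → (30.01,92.82) → (35.17,77.56) → (38.07,58.96) → (38.42,42.33) → (35.93,32.97) → (30.30,36.18).

(Gcodetools for Inkscape — laser output)
G21
G90
G00 X41.87 Y86.86
M4 S719
G1 X83.42 Y49.26 F655
M5
G00 X24.58 Y83.00
M4 S383
G1 X28.02 Y88.17 F2908
G1 X34.00 Y86.50
G1 X34.26 Y80.30
G1 X28.44 Y78.14
G1 X24.58 Y83.00
M5
G00 X22.90 Y99.45
M4 S719
G1 X30.01 Y92.82 F655
G1 X35.17 Y77.56
G1 X38.07 Y58.96
G1 X38.42 Y42.33
G1 X35.93 Y32.97
G1 X30.30 Y36.18
M5
G00 X0.00 Y0.00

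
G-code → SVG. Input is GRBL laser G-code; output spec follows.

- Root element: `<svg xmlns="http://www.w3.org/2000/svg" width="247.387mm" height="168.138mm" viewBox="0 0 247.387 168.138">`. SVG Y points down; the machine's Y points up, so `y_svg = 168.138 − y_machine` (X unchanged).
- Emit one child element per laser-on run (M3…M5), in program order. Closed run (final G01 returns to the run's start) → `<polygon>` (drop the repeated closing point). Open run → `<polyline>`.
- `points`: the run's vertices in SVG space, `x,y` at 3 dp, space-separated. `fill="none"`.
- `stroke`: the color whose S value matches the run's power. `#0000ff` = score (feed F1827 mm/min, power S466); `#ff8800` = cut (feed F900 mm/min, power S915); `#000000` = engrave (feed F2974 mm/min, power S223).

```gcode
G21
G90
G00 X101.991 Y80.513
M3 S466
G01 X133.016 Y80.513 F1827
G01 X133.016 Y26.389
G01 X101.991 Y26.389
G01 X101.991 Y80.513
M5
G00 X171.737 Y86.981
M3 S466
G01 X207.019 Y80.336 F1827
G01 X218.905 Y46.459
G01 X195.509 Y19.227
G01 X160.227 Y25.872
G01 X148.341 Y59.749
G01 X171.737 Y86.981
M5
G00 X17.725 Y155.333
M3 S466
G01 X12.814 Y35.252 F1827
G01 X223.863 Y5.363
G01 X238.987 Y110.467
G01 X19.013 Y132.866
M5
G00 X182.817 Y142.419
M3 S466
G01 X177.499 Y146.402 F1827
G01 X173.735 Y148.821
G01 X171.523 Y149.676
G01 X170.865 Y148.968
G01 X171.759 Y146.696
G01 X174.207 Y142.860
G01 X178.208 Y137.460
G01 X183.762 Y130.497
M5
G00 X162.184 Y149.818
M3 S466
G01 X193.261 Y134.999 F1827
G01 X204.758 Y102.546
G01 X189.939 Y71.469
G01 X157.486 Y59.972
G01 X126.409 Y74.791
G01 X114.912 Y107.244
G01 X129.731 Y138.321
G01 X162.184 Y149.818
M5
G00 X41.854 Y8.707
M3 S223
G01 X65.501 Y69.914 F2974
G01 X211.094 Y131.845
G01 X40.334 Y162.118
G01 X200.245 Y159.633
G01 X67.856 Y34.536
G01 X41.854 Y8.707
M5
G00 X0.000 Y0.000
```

y_svg = 168.138 − y_m.

[1] S466→`#0000ff` (score); closed run; points: 101.991,87.625 133.016,87.625 133.016,141.749 101.991,141.749

[2] S466→`#0000ff` (score); closed run; points: 171.737,81.157 207.019,87.802 218.905,121.679 195.509,148.911 160.227,142.266 148.341,108.389

[3] S466→`#0000ff` (score); open run; points: 17.725,12.805 12.814,132.886 223.863,162.775 238.987,57.671 19.013,35.272

[4] S466→`#0000ff` (score); open run; points: 182.817,25.719 177.499,21.736 173.735,19.317 171.523,18.462 170.865,19.170 171.759,21.442 174.207,25.278 178.208,30.678 183.762,37.641

[5] S466→`#0000ff` (score); closed run; points: 162.184,18.320 193.261,33.139 204.758,65.592 189.939,96.669 157.486,108.166 126.409,93.347 114.912,60.894 129.731,29.817

[6] S223→`#000000` (engrave); closed run; points: 41.854,159.431 65.501,98.224 211.094,36.293 40.334,6.020 200.245,8.505 67.856,133.602

<svg xmlns="http://www.w3.org/2000/svg" width="247.387mm" height="168.138mm" viewBox="0 0 247.387 168.138">
  <polygon points="101.991,87.625 133.016,87.625 133.016,141.749 101.991,141.749" fill="none" stroke="#0000ff"/>
  <polygon points="171.737,81.157 207.019,87.802 218.905,121.679 195.509,148.911 160.227,142.266 148.341,108.389" fill="none" stroke="#0000ff"/>
  <polyline points="17.725,12.805 12.814,132.886 223.863,162.775 238.987,57.671 19.013,35.272" fill="none" stroke="#0000ff"/>
  <polyline points="182.817,25.719 177.499,21.736 173.735,19.317 171.523,18.462 170.865,19.170 171.759,21.442 174.207,25.278 178.208,30.678 183.762,37.641" fill="none" stroke="#0000ff"/>
  <polygon points="162.184,18.320 193.261,33.139 204.758,65.592 189.939,96.669 157.486,108.166 126.409,93.347 114.912,60.894 129.731,29.817" fill="none" stroke="#0000ff"/>
  <polygon points="41.854,159.431 65.501,98.224 211.094,36.293 40.334,6.020 200.245,8.505 67.856,133.602" fill="none" stroke="#000000"/>
</svg>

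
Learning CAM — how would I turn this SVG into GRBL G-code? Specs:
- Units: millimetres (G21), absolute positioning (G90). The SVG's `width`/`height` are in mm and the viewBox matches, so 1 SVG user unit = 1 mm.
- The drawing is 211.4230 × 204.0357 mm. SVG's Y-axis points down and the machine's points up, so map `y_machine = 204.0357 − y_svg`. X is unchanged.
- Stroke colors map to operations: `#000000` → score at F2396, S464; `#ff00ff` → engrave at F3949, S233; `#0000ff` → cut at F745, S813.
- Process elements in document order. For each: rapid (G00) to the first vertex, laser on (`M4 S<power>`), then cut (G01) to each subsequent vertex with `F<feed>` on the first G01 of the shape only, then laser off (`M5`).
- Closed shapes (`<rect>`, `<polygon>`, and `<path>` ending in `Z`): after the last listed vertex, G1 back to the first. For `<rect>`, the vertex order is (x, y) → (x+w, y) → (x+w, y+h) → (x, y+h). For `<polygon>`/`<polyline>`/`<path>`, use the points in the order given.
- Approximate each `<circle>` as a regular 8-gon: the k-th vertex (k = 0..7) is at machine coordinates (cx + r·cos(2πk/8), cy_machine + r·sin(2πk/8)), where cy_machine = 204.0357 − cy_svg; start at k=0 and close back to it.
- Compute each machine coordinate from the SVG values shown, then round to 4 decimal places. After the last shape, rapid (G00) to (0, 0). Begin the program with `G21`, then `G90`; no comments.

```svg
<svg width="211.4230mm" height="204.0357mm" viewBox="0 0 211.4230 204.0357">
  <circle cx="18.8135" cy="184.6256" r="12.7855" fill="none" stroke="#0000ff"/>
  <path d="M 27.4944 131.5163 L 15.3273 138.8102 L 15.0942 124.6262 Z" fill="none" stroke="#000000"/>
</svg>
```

viewBox `0 0 211.4230 204.0357` with mm width/height → 1 unit = 1 mm. Flip: y_m = 204.0357 − y_svg.

**Shape 1** — `<circle>` circle, stroke `#0000ff` → cut (S813, F745). Machine vertices: (31.5990,19.4101) → (27.8542,28.4508) → (18.8135,32.1956) → (9.7728,28.4508) → (6.0280,19.4101) → (9.7728,10.3694) → (18.8135,6.6246) → (27.8542,10.3694) → (31.5990,19.4101). Closed: final G1 returns to the first vertex.

**Shape 2** — `<path>` regular polygon, stroke `#000000` → score (S464, F2396). Machine vertices: (27.4944,72.5194) → (15.3273,65.2255) → (15.0942,79.4095) → (27.4944,72.5194). Closed: final G1 returns to the first vertex.

G21
G90
G00 X31.5990 Y19.4101
M4 S813
G01 X27.8542 Y28.4508 F745
G01 X18.8135 Y32.1956
G01 X9.7728 Y28.4508
G01 X6.0280 Y19.4101
G01 X9.7728 Y10.3694
G01 X18.8135 Y6.6246
G01 X27.8542 Y10.3694
G01 X31.5990 Y19.4101
M5
G00 X27.4944 Y72.5194
M4 S464
G01 X15.3273 Y65.2255 F2396
G01 X15.0942 Y79.4095
G01 X27.4944 Y72.5194
M5
G00 X0.0000 Y0.0000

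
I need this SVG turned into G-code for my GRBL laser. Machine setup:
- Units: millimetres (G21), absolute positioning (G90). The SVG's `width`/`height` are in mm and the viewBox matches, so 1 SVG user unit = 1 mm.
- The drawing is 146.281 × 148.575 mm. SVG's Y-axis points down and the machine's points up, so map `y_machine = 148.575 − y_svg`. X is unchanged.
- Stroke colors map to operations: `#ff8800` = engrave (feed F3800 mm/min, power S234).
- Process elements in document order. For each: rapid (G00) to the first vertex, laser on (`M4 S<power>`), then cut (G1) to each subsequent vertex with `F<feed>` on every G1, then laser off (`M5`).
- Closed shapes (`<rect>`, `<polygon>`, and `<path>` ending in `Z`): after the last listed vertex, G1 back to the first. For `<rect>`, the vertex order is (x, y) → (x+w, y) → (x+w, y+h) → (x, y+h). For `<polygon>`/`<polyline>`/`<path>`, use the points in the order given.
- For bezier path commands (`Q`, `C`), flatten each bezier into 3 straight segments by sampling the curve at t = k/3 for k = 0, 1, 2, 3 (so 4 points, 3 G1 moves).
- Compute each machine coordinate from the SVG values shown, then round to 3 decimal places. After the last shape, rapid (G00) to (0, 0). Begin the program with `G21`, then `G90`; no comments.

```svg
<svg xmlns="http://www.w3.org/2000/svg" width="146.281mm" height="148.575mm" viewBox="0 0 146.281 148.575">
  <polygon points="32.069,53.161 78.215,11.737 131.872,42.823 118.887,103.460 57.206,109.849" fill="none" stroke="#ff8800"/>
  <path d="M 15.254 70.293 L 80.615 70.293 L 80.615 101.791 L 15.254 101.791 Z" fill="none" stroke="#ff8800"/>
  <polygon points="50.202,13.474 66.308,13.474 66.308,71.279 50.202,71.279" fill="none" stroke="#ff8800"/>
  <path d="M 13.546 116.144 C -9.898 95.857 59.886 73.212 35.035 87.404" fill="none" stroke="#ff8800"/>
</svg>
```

1 u = 1 mm; y_m = 148.575 − y.

[1] `<polygon>` regular polygon, #ff8800→engrave S234 F3800: (32.069,95.414) → (78.215,136.838) → (131.872,105.752) → (118.887,45.115) → (57.206,38.726) → (32.069,95.414) (closed)

[2] `<path>` rectangle, #ff8800→engrave S234 F3800: (15.254,78.282) → (80.615,78.282) → (80.615,46.784) → (15.254,46.784) → (15.254,78.282) (closed)

[3] `<polygon>` rectangle, #ff8800→engrave S234 F3800: (50.202,135.101) → (66.308,135.101) → (66.308,77.296) → (50.202,77.296) → (50.202,135.101) (closed)

[4] `<path>` cubic bezier, #ff8800→engrave S234 F3800: (13.546,32.431) → (14.220,52.052) → (35.299,64.536) → (35.035,61.171)

G21
G90
G00 X32.069 Y95.414
M4 S234
G1 X78.215 Y136.838 F3800
G1 X131.872 Y105.752 F3800
G1 X118.887 Y45.115 F3800
G1 X57.206 Y38.726 F3800
G1 X32.069 Y95.414 F3800
M5
G00 X15.254 Y78.282
M4 S234
G1 X80.615 Y78.282 F3800
G1 X80.615 Y46.784 F3800
G1 X15.254 Y46.784 F3800
G1 X15.254 Y78.282 F3800
M5
G00 X50.202 Y135.101
M4 S234
G1 X66.308 Y135.101 F3800
G1 X66.308 Y77.296 F3800
G1 X50.202 Y77.296 F3800
G1 X50.202 Y135.101 F3800
M5
G00 X13.546 Y32.431
M4 S234
G1 X14.220 Y52.052 F3800
G1 X35.299 Y64.536 F3800
G1 X35.035 Y61.171 F3800
M5
G00 X0.000 Y0.000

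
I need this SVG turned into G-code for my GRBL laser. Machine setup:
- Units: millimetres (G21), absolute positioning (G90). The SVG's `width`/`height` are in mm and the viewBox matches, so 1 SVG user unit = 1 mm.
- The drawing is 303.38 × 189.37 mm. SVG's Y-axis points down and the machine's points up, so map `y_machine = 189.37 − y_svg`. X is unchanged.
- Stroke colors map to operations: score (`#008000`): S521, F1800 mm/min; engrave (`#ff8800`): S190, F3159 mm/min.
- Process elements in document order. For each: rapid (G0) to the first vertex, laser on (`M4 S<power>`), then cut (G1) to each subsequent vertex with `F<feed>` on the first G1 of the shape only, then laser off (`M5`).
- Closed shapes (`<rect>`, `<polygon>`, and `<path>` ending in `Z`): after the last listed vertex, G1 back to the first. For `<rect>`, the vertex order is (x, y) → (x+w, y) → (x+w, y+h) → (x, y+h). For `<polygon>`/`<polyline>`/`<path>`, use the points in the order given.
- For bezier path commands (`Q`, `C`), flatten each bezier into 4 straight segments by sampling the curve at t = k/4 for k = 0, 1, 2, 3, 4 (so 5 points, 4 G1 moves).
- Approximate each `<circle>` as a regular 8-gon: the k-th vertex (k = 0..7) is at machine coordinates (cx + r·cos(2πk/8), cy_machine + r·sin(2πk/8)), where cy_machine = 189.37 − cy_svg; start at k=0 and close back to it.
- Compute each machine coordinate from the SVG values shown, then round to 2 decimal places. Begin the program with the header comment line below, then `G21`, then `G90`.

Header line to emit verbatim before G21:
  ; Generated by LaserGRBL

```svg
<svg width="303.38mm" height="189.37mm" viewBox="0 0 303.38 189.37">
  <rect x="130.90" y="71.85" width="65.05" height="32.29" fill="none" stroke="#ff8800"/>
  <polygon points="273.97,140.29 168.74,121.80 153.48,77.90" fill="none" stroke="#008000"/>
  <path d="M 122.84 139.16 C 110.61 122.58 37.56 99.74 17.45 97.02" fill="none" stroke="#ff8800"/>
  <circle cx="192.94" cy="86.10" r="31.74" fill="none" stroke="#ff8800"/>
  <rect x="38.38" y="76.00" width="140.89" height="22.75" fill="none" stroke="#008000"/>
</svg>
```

; Generated by LaserGRBL
G21
G90
G0 X130.90 Y117.52
M4 S190
G1 X195.95 Y117.52 F3159
G1 X195.95 Y85.23
G1 X130.90 Y85.23
G1 X130.90 Y117.52
M5
G0 X273.97 Y49.08
M4 S521
G1 X168.74 Y67.57 F1800
G1 X153.48 Y111.47
G1 X273.97 Y49.08
M5
G0 X122.84 Y50.21
M4 S190
G1 X104.04 Y63.41 F3159
G1 X73.10 Y76.48
G1 X40.68 Y86.95
G1 X17.45 Y92.35
M5
G0 X224.68 Y103.27
M4 S190
G1 X215.38 Y125.71 F3159
G1 X192.94 Y135.01
G1 X170.50 Y125.71
G1 X161.20 Y103.27
G1 X170.50 Y80.83
G1 X192.94 Y71.53
G1 X215.38 Y80.83
G1 X224.68 Y103.27
M5
G0 X38.38 Y113.37
M4 S521
G1 X179.27 Y113.37 F1800
G1 X179.27 Y90.62
G1 X38.38 Y90.62
G1 X38.38 Y113.37
M5

viewBox `0 0 303.38 189.37` with mm width/height → 1 unit = 1 mm. Flip: y_m = 189.37 − y_svg.

**Shape 1** — `<rect>` rectangle, stroke `#ff8800` → engrave (S190, F3159). Machine vertices: (130.90,117.52) → (195.95,117.52) → (195.95,85.23) → (130.90,85.23) → (130.90,117.52). Closed: final G1 returns to the first vertex.

**Shape 2** — `<polygon>` closed polygon, stroke `#008000` → score (S521, F1800). Machine vertices: (273.97,49.08) → (168.74,67.57) → (153.48,111.47) → (273.97,49.08). Closed: final G1 returns to the first vertex.

**Shape 3** — `<path>` cubic bezier, stroke `#ff8800` → engrave (S190, F3159). Control points (SVG): P0=(122.84,139.16), P1=(110.61,122.58), P2=(37.56,99.74), P3=(17.45,97.02); sampled at t=k/4. Machine vertices: (122.84,50.21) → (104.04,63.41) → (73.10,76.48) → (40.68,86.95) → (17.45,92.35). Open path.

**Shape 4** — `<circle>` circle, stroke `#ff8800` → engrave (S190, F3159). Machine vertices: (224.68,103.27) → (215.38,125.71) → (192.94,135.01) → (170.50,125.71) → (161.20,103.27) → (170.50,80.83) → (192.94,71.53) → (215.38,80.83) → (224.68,103.27). Closed: final G1 returns to the first vertex.

**Shape 5** — `<rect>` rectangle, stroke `#008000` → score (S521, F1800). Machine vertices: (38.38,113.37) → (179.27,113.37) → (179.27,90.62) → (38.38,90.62) → (38.38,113.37). Closed: final G1 returns to the first vertex.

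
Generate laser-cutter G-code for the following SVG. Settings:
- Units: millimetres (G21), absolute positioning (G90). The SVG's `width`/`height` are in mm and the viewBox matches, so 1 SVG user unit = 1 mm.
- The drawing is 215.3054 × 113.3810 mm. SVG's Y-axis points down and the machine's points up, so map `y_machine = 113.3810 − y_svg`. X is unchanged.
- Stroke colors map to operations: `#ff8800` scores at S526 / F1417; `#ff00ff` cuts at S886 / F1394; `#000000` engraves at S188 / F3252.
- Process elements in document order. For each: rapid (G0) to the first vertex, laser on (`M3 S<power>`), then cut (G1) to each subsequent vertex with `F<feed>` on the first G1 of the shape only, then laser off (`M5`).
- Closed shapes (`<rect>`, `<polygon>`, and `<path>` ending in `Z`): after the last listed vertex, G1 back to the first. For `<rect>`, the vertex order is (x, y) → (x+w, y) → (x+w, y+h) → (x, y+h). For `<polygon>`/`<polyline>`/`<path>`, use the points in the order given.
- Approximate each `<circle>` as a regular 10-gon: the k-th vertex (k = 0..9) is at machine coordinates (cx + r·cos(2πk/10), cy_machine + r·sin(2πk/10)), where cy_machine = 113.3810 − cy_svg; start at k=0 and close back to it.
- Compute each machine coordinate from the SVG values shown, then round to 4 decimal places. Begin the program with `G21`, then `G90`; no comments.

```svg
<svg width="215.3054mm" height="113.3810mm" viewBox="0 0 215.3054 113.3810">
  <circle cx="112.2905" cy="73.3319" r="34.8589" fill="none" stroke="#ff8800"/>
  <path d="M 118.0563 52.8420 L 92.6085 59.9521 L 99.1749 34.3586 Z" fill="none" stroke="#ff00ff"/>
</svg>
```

Since the viewBox matches the mm dimensions, user units are millimetres directly. The only transform is the Y-flip y_m = 113.3810 − y_svg.

Shape 1 is a circle drawn with `<circle>`. Its stroke #ff8800 means score at S526, F1417. After flipping Y the toolpath is (147.1494,40.0491) → (140.4919,60.5386) → (123.0625,73.2019) → (101.5185,73.2019) → (84.0891,60.5386) → (77.4316,40.0491) → (84.0891,19.5596) → (101.5185,6.8963) → (123.0625,6.8963) → (140.4919,19.5596) → (147.1494,40.0491), returning to the start.

Shape 2 is a regular polygon drawn with `<path>`. Its stroke #ff00ff means cut at S886, F1394. After flipping Y the toolpath is (118.0563,60.5390) → (92.6085,53.4289) → (99.1749,79.0224) → (118.0563,60.5390), returning to the start.

G21
G90
G0 X147.1494 Y40.0491
M3 S526
G1 X140.4919 Y60.5386 F1417
G1 X123.0625 Y73.2019
G1 X101.5185 Y73.2019
G1 X84.0891 Y60.5386
G1 X77.4316 Y40.0491
G1 X84.0891 Y19.5596
G1 X101.5185 Y6.8963
G1 X123.0625 Y6.8963
G1 X140.4919 Y19.5596
G1 X147.1494 Y40.0491
M5
G0 X118.0563 Y60.5390
M3 S886
G1 X92.6085 Y53.4289 F1394
G1 X99.1749 Y79.0224
G1 X118.0563 Y60.5390
M5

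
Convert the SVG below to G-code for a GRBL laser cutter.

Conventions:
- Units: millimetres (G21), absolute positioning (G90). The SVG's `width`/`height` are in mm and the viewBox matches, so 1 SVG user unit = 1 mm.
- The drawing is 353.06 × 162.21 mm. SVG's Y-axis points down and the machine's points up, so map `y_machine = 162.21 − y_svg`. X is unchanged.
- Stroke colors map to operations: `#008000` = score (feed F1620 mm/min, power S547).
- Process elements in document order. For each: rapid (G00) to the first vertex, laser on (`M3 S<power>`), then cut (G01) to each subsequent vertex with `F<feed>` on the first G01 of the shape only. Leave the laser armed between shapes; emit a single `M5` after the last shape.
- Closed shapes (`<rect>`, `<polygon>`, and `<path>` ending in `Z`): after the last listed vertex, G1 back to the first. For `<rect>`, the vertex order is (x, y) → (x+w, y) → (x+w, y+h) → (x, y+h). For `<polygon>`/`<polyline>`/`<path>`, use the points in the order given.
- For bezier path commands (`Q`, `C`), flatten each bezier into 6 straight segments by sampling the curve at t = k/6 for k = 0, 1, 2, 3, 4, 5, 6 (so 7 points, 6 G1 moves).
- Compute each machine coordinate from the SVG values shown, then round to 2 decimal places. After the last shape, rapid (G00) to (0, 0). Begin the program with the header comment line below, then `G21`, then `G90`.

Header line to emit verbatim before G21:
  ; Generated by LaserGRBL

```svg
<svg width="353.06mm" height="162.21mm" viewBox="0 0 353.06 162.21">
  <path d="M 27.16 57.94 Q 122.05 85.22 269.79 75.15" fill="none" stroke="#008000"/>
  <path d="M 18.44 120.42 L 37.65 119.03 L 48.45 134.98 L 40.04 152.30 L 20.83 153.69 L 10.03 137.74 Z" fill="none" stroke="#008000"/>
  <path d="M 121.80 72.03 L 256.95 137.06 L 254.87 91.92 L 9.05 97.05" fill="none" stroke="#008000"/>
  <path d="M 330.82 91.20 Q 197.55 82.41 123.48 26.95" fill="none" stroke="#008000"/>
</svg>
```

; Generated by LaserGRBL
G21
G90
G00 X27.16 Y104.27
M3 S547
G01 X60.26 Y96.21 F1620
G01 X96.29 Y90.23
G01 X135.26 Y86.33
G01 X177.17 Y84.50
G01 X222.01 Y84.74
G01 X269.79 Y87.06
G00 X18.44 Y41.79
M3 S547
G01 X37.65 Y43.18 F1620
G01 X48.45 Y27.23
G01 X40.04 Y9.91
G01 X20.83 Y8.52
G01 X10.03 Y24.47
G01 X18.44 Y41.79
G00 X121.80 Y90.18
M3 S547
G01 X256.95 Y25.15 F1620
G01 X254.87 Y70.29
G01 X9.05 Y65.16
G00 X330.82 Y71.01
M3 S547
G01 X288.04 Y75.24 F1620
G01 X248.55 Y82.06
G01 X212.35 Y91.47
G01 X179.44 Y103.47
G01 X149.81 Y118.07
G01 X123.48 Y135.26
M5
G00 X0.00 Y0.00

Since the viewBox matches the mm dimensions, user units are millimetres directly. The only transform is the Y-flip y_m = 162.21 − y_svg.

Shape 1 is a quadratic bezier drawn with `<path>`. Its stroke #008000 means score at S547, F1620. After flipping Y the toolpath is (27.16,104.27) → (60.26,96.21) → (96.29,90.23) → (135.26,86.33) → (177.17,84.50) → (222.01,84.74) → (269.79,87.06).

Shape 2 is a regular polygon drawn with `<path>`. Its stroke #008000 means score at S547, F1620. After flipping Y the toolpath is (18.44,41.79) → (37.65,43.18) → (48.45,27.23) → (40.04,9.91) → (20.83,8.52) → (10.03,24.47) → (18.44,41.79), returning to the start.

Shape 3 is a open polyline drawn with `<path>`. Its stroke #008000 means score at S547, F1620. After flipping Y the toolpath is (121.80,90.18) → (256.95,25.15) → (254.87,70.29) → (9.05,65.16).

Shape 4 is a quadratic bezier drawn with `<path>`. Its stroke #008000 means score at S547, F1620. After flipping Y the toolpath is (330.82,71.01) → (288.04,75.24) → (248.55,82.06) → (212.35,91.47) → (179.44,103.47) → (149.81,118.07) → (123.48,135.26).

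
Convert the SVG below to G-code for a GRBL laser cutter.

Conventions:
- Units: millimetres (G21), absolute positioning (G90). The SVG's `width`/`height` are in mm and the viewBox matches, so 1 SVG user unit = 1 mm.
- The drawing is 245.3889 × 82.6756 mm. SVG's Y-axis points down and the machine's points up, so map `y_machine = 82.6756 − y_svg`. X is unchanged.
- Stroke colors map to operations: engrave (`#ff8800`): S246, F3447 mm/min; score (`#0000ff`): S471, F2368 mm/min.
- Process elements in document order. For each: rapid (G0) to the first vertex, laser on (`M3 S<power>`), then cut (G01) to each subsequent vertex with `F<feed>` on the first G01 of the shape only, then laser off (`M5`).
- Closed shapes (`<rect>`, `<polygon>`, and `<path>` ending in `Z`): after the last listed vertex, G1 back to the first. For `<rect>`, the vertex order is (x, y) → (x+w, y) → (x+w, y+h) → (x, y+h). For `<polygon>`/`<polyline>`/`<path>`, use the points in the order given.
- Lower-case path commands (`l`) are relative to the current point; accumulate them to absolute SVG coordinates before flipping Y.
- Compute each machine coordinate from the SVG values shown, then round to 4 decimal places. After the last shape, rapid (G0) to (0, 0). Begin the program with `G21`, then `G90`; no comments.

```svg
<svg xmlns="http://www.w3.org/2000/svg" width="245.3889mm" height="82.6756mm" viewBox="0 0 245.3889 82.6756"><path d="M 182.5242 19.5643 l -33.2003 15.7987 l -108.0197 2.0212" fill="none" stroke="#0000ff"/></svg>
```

G21
G90
G0 X182.5242 Y63.1113
M3 S471
G01 X149.3239 Y47.3126 F2368
G01 X41.3042 Y45.2914
M5
G0 X0.0000 Y0.0000

Since the viewBox matches the mm dimensions, user units are millimetres directly. The only transform is the Y-flip y_m = 82.6756 − y_svg.

Shape 1 is a open polyline drawn with `<path>`. Its stroke #0000ff means score at S471, F2368. After flipping Y the toolpath is (182.5242,63.1113) → (149.3239,47.3126) → (41.3042,45.2914).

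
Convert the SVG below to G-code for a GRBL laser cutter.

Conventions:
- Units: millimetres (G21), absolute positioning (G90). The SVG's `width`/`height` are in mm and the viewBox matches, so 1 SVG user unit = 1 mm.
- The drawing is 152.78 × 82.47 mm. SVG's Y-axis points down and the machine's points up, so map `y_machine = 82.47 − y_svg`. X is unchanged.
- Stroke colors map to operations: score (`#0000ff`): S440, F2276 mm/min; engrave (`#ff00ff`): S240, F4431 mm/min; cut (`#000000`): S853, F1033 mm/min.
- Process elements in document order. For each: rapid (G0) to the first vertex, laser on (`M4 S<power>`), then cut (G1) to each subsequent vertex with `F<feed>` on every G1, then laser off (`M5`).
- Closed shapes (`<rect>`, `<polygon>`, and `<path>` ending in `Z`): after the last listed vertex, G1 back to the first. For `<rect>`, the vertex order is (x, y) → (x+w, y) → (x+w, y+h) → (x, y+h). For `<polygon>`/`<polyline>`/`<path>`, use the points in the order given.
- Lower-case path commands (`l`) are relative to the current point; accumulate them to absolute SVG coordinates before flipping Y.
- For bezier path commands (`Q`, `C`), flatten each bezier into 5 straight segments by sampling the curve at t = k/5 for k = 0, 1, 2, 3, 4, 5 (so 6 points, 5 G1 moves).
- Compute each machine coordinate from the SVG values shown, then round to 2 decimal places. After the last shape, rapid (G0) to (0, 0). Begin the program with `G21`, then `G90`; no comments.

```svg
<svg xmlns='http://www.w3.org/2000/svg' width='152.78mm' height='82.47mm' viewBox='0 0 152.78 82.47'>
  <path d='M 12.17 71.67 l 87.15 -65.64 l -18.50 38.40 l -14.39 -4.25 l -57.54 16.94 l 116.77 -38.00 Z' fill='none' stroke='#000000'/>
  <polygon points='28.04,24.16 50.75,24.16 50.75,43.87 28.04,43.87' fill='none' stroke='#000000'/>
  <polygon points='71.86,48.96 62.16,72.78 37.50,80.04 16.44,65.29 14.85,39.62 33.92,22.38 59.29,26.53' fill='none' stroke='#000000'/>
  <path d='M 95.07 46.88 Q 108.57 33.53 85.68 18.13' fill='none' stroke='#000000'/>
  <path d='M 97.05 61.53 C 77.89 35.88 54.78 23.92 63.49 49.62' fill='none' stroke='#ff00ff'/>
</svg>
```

G21
G90
G0 X12.17 Y10.80
M4 S853
G1 X99.32 Y76.44 F1033
G1 X80.82 Y38.04 F1033
G1 X66.43 Y42.29 F1033
G1 X8.89 Y25.35 F1033
G1 X125.66 Y63.35 F1033
G1 X12.17 Y10.80 F1033
M5
G0 X28.04 Y58.31
M4 S853
G1 X50.75 Y58.31 F1033
G1 X50.75 Y38.60 F1033
G1 X28.04 Y38.60 F1033
G1 X28.04 Y58.31 F1033
M5
G0 X71.86 Y33.51
M4 S853
G1 X62.16 Y9.69 F1033
G1 X37.50 Y2.43 F1033
G1 X16.44 Y17.18 F1033
G1 X14.85 Y42.85 F1033
G1 X33.92 Y60.09 F1033
G1 X59.29 Y55.94 F1033
G1 X71.86 Y33.51 F1033
M5
G0 X95.07 Y35.59
M4 S853
G1 X99.01 Y41.01 F1033
G1 X100.05 Y46.60 F1033
G1 X98.17 Y52.35 F1033
G1 X93.38 Y58.26 F1033
G1 X85.68 Y64.34 F1033
M5
G0 X97.05 Y20.94
M4 S240
G1 X85.37 Y34.50 F4431
G1 X74.45 Y43.61 F4431
G1 X66.02 Y47.15 F4431
G1 X61.80 Y43.94 F4431
G1 X63.49 Y32.85 F4431
M5
G0 X0.00 Y0.00

1 u = 1 mm; y_m = 82.47 − y.

[1] `<path>` closed polygon, #000000→cut S853 F1033: (12.17,10.80) → (99.32,76.44) → (80.82,38.04) → (66.43,42.29) → (8.89,25.35) → (125.66,63.35) → (12.17,10.80) (closed)

[2] `<polygon>` rectangle, #000000→cut S853 F1033: (28.04,58.31) → (50.75,58.31) → (50.75,38.60) → (28.04,38.60) → (28.04,58.31) (closed)

[3] `<polygon>` regular polygon, #000000→cut S853 F1033: (71.86,33.51) → (62.16,9.69) → (37.50,2.43) → (16.44,17.18) → (14.85,42.85) → (33.92,60.09) → (59.29,55.94) → (71.86,33.51) (closed)

[4] `<path>` quadratic bezier, #000000→cut S853 F1033: (95.07,35.59) → (99.01,41.01) → (100.05,46.60) → (98.17,52.35) → (93.38,58.26) → (85.68,64.34)

[5] `<path>` cubic bezier, #ff00ff→engrave S240 F4431: (97.05,20.94) → (85.37,34.50) → (74.45,43.61) → (66.02,47.15) → (61.80,43.94) → (63.49,32.85)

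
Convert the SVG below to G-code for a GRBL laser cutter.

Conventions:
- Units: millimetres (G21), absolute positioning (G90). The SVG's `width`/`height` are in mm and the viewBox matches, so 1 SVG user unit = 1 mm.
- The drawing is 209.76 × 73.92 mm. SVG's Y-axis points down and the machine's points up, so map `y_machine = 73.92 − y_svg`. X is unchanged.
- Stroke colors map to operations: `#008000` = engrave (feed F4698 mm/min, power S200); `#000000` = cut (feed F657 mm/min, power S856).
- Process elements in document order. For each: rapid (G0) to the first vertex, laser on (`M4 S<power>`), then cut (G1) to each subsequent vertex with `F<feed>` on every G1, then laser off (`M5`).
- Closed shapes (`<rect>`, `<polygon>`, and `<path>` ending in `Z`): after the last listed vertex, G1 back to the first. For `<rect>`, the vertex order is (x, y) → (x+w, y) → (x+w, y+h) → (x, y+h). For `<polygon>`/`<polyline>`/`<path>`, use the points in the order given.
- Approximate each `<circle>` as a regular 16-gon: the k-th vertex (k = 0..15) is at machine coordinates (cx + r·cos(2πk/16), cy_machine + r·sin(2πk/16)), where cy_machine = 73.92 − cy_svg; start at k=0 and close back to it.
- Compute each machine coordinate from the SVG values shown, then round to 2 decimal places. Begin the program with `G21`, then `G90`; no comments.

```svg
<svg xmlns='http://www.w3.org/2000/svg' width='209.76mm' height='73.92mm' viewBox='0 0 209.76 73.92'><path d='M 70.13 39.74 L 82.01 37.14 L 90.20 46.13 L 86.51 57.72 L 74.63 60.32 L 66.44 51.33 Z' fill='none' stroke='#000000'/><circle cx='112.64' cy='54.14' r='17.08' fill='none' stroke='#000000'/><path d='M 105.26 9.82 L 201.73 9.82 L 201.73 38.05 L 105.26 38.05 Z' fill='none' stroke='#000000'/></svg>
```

G21
G90
G0 X70.13 Y34.18
M4 S856
G1 X82.01 Y36.78 F657
G1 X90.20 Y27.79 F657
G1 X86.51 Y16.20 F657
G1 X74.63 Y13.60 F657
G1 X66.44 Y22.59 F657
G1 X70.13 Y34.18 F657
M5
G0 X129.72 Y19.78
M4 S856
G1 X128.42 Y26.32 F657
G1 X124.72 Y31.86 F657
G1 X119.18 Y35.56 F657
G1 X112.64 Y36.86 F657
G1 X106.10 Y35.56 F657
G1 X100.56 Y31.86 F657
G1 X96.86 Y26.32 F657
G1 X95.56 Y19.78 F657
G1 X96.86 Y13.24 F657
G1 X100.56 Y7.70 F657
G1 X106.10 Y4.00 F657
G1 X112.64 Y2.70 F657
G1 X119.18 Y4.00 F657
G1 X124.72 Y7.70 F657
G1 X128.42 Y13.24 F657
G1 X129.72 Y19.78 F657
M5
G0 X105.26 Y64.10
M4 S856
G1 X201.73 Y64.10 F657
G1 X201.73 Y35.87 F657
G1 X105.26 Y35.87 F657
G1 X105.26 Y64.10 F657
M5

1 u = 1 mm; y_m = 73.92 − y.

[1] `<path>` regular polygon, #000000→cut S856 F657: (70.13,34.18) → (82.01,36.78) → (90.20,27.79) → (86.51,16.20) → (74.63,13.60) → (66.44,22.59) → (70.13,34.18) (closed)

[2] `<circle>` circle, #000000→cut S856 F657: (129.72,19.78) → (128.42,26.32) → (124.72,31.86) → (119.18,35.56) → (112.64,36.86) → (106.10,35.56) → (100.56,31.86) → (96.86,26.32) → (95.56,19.78) → (96.86,13.24) → (100.56,7.70) → (106.10,4.00) → (112.64,2.70) → (119.18,4.00) → (124.72,7.70) → (128.42,13.24) → (129.72,19.78) (closed)

[3] `<path>` rectangle, #000000→cut S856 F657: (105.26,64.10) → (201.73,64.10) → (201.73,35.87) → (105.26,35.87) → (105.26,64.10) (closed)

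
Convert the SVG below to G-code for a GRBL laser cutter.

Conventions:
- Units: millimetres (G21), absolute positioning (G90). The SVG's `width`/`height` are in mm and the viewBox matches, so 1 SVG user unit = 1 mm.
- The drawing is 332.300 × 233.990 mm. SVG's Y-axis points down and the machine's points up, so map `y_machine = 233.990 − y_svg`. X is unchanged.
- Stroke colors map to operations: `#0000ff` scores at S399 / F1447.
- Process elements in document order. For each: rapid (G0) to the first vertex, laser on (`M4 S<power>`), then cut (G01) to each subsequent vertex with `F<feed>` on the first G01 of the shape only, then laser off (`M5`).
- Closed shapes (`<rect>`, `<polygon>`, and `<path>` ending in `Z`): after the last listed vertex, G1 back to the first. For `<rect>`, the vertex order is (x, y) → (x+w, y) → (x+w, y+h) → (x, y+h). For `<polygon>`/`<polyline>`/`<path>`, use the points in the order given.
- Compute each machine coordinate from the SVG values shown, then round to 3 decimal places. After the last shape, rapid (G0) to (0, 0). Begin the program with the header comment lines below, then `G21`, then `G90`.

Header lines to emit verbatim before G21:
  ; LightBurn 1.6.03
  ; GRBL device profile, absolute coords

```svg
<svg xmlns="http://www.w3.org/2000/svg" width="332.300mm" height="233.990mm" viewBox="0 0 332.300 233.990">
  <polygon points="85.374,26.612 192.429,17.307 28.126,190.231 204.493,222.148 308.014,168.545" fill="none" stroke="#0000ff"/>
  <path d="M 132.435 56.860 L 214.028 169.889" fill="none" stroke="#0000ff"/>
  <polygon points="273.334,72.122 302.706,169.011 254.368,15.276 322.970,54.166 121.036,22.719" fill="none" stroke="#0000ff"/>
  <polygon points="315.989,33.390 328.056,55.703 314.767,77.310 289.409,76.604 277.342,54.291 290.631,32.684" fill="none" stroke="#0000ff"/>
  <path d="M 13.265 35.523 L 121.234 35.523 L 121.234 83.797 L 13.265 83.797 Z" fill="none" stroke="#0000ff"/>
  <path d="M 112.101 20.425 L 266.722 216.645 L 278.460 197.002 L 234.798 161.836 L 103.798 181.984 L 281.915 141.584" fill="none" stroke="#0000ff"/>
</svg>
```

; LightBurn 1.6.03
; GRBL device profile, absolute coords
G21
G90
G0 X85.374 Y207.378
M4 S399
G01 X192.429 Y216.683 F1447
G01 X28.126 Y43.759
G01 X204.493 Y11.842
G01 X308.014 Y65.445
G01 X85.374 Y207.378
M5
G0 X132.435 Y177.130
M4 S399
G01 X214.028 Y64.101 F1447
M5
G0 X273.334 Y161.868
M4 S399
G01 X302.706 Y64.979 F1447
G01 X254.368 Y218.714
G01 X322.970 Y179.824
G01 X121.036 Y211.271
G01 X273.334 Y161.868
M5
G0 X315.989 Y200.600
M4 S399
G01 X328.056 Y178.287 F1447
G01 X314.767 Y156.680
G01 X289.409 Y157.386
G01 X277.342 Y179.699
G01 X290.631 Y201.306
G01 X315.989 Y200.600
M5
G0 X13.265 Y198.467
M4 S399
G01 X121.234 Y198.467 F1447
G01 X121.234 Y150.193
G01 X13.265 Y150.193
G01 X13.265 Y198.467
M5
G0 X112.101 Y213.565
M4 S399
G01 X266.722 Y17.345 F1447
G01 X278.460 Y36.988
G01 X234.798 Y72.154
G01 X103.798 Y52.006
G01 X281.915 Y92.406
M5
G0 X0.000 Y0.000

1 u = 1 mm; y_m = 233.990 − y.

[1] `<polygon>` closed polygon, #0000ff→score S399 F1447: (85.374,207.378) → (192.429,216.683) → (28.126,43.759) → (204.493,11.842) → (308.014,65.445) → (85.374,207.378) (closed)

[2] `<path>` line segment, #0000ff→score S399 F1447: (132.435,177.130) → (214.028,64.101)

[3] `<polygon>` closed polygon, #0000ff→score S399 F1447: (273.334,161.868) → (302.706,64.979) → (254.368,218.714) → (322.970,179.824) → (121.036,211.271) → (273.334,161.868) (closed)

[4] `<polygon>` regular polygon, #0000ff→score S399 F1447: (315.989,200.600) → (328.056,178.287) → (314.767,156.680) → (289.409,157.386) → (277.342,179.699) → (290.631,201.306) → (315.989,200.600) (closed)

[5] `<path>` rectangle, #0000ff→score S399 F1447: (13.265,198.467) → (121.234,198.467) → (121.234,150.193) → (13.265,150.193) → (13.265,198.467) (closed)

[6] `<path>` open polyline, #0000ff→score S399 F1447: (112.101,213.565) → (266.722,17.345) → (278.460,36.988) → (234.798,72.154) → (103.798,52.006) → (281.915,92.406)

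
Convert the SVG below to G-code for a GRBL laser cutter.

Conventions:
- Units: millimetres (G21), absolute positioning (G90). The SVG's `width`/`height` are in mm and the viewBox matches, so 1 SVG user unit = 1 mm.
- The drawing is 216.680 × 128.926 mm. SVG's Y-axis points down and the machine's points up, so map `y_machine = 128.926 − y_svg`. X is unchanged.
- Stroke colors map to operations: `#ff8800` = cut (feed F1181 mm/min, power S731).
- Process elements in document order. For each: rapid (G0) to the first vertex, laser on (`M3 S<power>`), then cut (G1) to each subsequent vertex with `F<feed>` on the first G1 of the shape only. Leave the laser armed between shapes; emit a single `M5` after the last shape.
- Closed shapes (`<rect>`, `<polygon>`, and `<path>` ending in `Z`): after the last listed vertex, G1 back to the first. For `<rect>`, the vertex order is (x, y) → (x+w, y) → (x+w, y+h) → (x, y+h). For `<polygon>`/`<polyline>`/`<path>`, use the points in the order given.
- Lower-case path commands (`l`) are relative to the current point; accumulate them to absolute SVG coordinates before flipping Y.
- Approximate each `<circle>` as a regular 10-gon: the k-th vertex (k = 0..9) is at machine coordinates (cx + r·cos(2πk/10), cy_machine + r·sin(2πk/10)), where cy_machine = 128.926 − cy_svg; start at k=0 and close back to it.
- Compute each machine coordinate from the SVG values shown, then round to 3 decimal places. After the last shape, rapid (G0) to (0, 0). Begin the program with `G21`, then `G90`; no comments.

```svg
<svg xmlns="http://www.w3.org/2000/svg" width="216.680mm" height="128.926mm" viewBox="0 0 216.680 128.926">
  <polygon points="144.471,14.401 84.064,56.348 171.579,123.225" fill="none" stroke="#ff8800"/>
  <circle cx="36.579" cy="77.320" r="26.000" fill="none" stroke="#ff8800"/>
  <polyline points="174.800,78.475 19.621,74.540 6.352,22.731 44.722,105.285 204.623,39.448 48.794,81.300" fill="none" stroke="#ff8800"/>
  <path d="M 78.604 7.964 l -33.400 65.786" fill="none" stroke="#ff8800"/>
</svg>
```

viewBox `0 0 216.680 128.926` with mm width/height → 1 unit = 1 mm. Flip: y_m = 128.926 − y_svg.

**Shape 1** — `<polygon>` closed polygon, stroke `#ff8800` → cut (S731, F1181). Machine vertices: (144.471,114.525) → (84.064,72.578) → (171.579,5.701) → (144.471,114.525). Closed: final G1 returns to the first vertex.

**Shape 2** — `<circle>` circle, stroke `#ff8800` → cut (S731, F1181). Machine vertices: (62.579,51.606) → (57.613,66.888) → (44.613,76.333) → (28.545,76.333) → (15.545,66.888) → (10.579,51.606) → (15.545,36.324) → (28.545,26.879) → (44.613,26.879) → (57.613,36.324) → (62.579,51.606). Closed: final G1 returns to the first vertex.

**Shape 3** — `<polyline>` open polyline, stroke `#ff8800` → cut (S731, F1181). Machine vertices: (174.800,50.451) → (19.621,54.386) → (6.352,106.195) → (44.722,23.641) → (204.623,89.478) → (48.794,47.626). Open path.

**Shape 4** — `<path>` line segment, stroke `#ff8800` → cut (S731, F1181). Machine vertices: (78.604,120.962) → (45.204,55.176). Open path.

G21
G90
G0 X144.471 Y114.525
M3 S731
G1 X84.064 Y72.578 F1181
G1 X171.579 Y5.701
G1 X144.471 Y114.525
G0 X62.579 Y51.606
M3 S731
G1 X57.613 Y66.888 F1181
G1 X44.613 Y76.333
G1 X28.545 Y76.333
G1 X15.545 Y66.888
G1 X10.579 Y51.606
G1 X15.545 Y36.324
G1 X28.545 Y26.879
G1 X44.613 Y26.879
G1 X57.613 Y36.324
G1 X62.579 Y51.606
G0 X174.800 Y50.451
M3 S731
G1 X19.621 Y54.386 F1181
G1 X6.352 Y106.195
G1 X44.722 Y23.641
G1 X204.623 Y89.478
G1 X48.794 Y47.626
G0 X78.604 Y120.962
M3 S731
G1 X45.204 Y55.176 F1181
M5
G0 X0.000 Y0.000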